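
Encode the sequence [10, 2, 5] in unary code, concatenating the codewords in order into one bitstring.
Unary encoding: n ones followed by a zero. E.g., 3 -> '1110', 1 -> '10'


Encode each number as n ones followed by a terminating 0:
  10 -> 11111111110 (11 bits)
  2 -> 110 (3 bits)
  5 -> 111110 (6 bits)
Total length = 11 + 3 + 6 = 20 bits.

Unary([10, 2, 5]) = 11111111110110111110 (20 bits)


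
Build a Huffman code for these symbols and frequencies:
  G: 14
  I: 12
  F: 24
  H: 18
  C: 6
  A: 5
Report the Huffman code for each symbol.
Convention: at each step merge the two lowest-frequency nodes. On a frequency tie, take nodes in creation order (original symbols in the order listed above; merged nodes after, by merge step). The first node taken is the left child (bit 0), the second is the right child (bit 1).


Huffman tree construction:
Step 1: Merge A(5) + C(6) = 11
Step 2: Merge (A+C)(11) + I(12) = 23
Step 3: Merge G(14) + H(18) = 32
Step 4: Merge ((A+C)+I)(23) + F(24) = 47
Step 5: Merge (G+H)(32) + (((A+C)+I)+F)(47) = 79
Read each symbol's code off the tree from the root (left child = 0, right child = 1).

Codes:
  G: 00 (length 2)
  I: 101 (length 3)
  F: 11 (length 2)
  H: 01 (length 2)
  C: 1001 (length 4)
  A: 1000 (length 4)
Average code length: 192/79 = 2.4304 bits/symbol


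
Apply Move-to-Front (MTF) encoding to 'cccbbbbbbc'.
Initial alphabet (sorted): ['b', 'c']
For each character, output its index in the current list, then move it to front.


MTF encoding:
'c': index 1 in ['b', 'c'] -> ['c', 'b']
'c': index 0 in ['c', 'b'] -> ['c', 'b']
'c': index 0 in ['c', 'b'] -> ['c', 'b']
'b': index 1 in ['c', 'b'] -> ['b', 'c']
'b': index 0 in ['b', 'c'] -> ['b', 'c']
'b': index 0 in ['b', 'c'] -> ['b', 'c']
'b': index 0 in ['b', 'c'] -> ['b', 'c']
'b': index 0 in ['b', 'c'] -> ['b', 'c']
'b': index 0 in ['b', 'c'] -> ['b', 'c']
'c': index 1 in ['b', 'c'] -> ['c', 'b']


Output: [1, 0, 0, 1, 0, 0, 0, 0, 0, 1]


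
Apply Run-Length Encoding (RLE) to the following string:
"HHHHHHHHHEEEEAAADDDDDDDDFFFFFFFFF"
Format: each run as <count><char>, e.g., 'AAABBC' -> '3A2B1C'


Scanning runs left to right:
  i=0: run of 'H' x 9 -> '9H'
  i=9: run of 'E' x 4 -> '4E'
  i=13: run of 'A' x 3 -> '3A'
  i=16: run of 'D' x 8 -> '8D'
  i=24: run of 'F' x 9 -> '9F'

RLE = 9H4E3A8D9F


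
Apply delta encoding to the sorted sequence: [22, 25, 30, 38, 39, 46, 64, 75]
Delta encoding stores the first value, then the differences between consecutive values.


First value: 22
Deltas:
  25 - 22 = 3
  30 - 25 = 5
  38 - 30 = 8
  39 - 38 = 1
  46 - 39 = 7
  64 - 46 = 18
  75 - 64 = 11


Delta encoded: [22, 3, 5, 8, 1, 7, 18, 11]


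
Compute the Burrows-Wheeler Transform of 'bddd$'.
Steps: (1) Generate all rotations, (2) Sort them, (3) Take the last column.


Rotations (sorted):
  0: $bddd -> last char: d
  1: bddd$ -> last char: $
  2: d$bdd -> last char: d
  3: dd$bd -> last char: d
  4: ddd$b -> last char: b


BWT = d$ddb


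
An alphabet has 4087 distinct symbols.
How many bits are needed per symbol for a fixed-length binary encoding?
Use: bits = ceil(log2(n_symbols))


log2(4087) = 11.9968
Bracket: 2^11 = 2048 < 4087 <= 2^12 = 4096
So ceil(log2(4087)) = 12

bits = ceil(log2(4087)) = ceil(11.9968) = 12 bits


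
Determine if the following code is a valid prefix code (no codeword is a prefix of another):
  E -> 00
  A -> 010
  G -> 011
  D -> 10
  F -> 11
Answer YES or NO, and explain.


Checking each pair (does one codeword prefix another?):
  E='00' vs A='010': no prefix
  E='00' vs G='011': no prefix
  E='00' vs D='10': no prefix
  E='00' vs F='11': no prefix
  A='010' vs E='00': no prefix
  A='010' vs G='011': no prefix
  A='010' vs D='10': no prefix
  A='010' vs F='11': no prefix
  G='011' vs E='00': no prefix
  G='011' vs A='010': no prefix
  G='011' vs D='10': no prefix
  G='011' vs F='11': no prefix
  D='10' vs E='00': no prefix
  D='10' vs A='010': no prefix
  D='10' vs G='011': no prefix
  D='10' vs F='11': no prefix
  F='11' vs E='00': no prefix
  F='11' vs A='010': no prefix
  F='11' vs G='011': no prefix
  F='11' vs D='10': no prefix
No violation found over all pairs.

YES -- this is a valid prefix code. No codeword is a prefix of any other codeword.


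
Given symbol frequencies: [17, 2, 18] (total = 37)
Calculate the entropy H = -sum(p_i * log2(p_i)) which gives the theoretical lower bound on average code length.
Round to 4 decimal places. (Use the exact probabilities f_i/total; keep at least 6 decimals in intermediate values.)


Per-symbol terms -p_i * log2(p_i) with p_i = f_i/37:
  p = 17/37 = 0.459459: log2(p) = -1.121991, -p*log2(p) = 0.515509
  p = 2/37 = 0.054054: log2(p) = -4.209453, -p*log2(p) = 0.227538
  p = 18/37 = 0.486486: log2(p) = -1.039528, -p*log2(p) = 0.505717
H = 0.515509 + 0.227538 + 0.505717 = 1.248764

H = 1.2488 bits/symbol


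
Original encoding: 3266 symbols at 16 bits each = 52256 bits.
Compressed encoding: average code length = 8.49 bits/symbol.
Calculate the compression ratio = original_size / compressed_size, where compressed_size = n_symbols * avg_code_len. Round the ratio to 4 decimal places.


original_size = n_symbols * orig_bits = 3266 * 16 = 52256 bits
compressed_size = n_symbols * avg_code_len = 3266 * 8.49 = 27728.34 bits
ratio = original_size / compressed_size = 52256 / 27728.34 = 1.8846

Compression ratio = 1.8846


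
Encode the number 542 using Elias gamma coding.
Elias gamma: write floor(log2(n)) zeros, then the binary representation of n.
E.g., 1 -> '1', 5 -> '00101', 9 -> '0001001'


num_bits = floor(log2(542)) + 1 = 10
leading_zeros = num_bits - 1 = 9
binary(542) = 1000011110

Elias gamma(542) = '000000000' + '1000011110' = 0000000001000011110 (19 bits)


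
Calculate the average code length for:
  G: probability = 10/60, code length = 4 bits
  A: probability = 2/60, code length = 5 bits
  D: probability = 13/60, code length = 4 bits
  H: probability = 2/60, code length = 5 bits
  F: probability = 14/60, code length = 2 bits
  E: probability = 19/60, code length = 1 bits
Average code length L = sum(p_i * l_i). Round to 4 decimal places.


Weighted contributions p_i * l_i:
  G: (10/60) * 4 = 40/60
  A: (2/60) * 5 = 10/60
  D: (13/60) * 4 = 52/60
  H: (2/60) * 5 = 10/60
  F: (14/60) * 2 = 28/60
  E: (19/60) * 1 = 19/60
Sum = (40 + 10 + 52 + 10 + 28 + 19)/60 = 159/60

L = 159/60 = 2.6500 bits/symbol


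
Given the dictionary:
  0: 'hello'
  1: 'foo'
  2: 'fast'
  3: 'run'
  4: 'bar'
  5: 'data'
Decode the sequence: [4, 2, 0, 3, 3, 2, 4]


Look up each index in the dictionary:
  4 -> 'bar'
  2 -> 'fast'
  0 -> 'hello'
  3 -> 'run'
  3 -> 'run'
  2 -> 'fast'
  4 -> 'bar'

Decoded: "bar fast hello run run fast bar"


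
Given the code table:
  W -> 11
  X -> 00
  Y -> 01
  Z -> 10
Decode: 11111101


Decoding:
11 -> W
11 -> W
11 -> W
01 -> Y


Result: WWWY


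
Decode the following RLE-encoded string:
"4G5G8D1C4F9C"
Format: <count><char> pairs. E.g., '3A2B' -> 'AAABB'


Expanding each <count><char> pair:
  4G -> 'GGGG'
  5G -> 'GGGGG'
  8D -> 'DDDDDDDD'
  1C -> 'C'
  4F -> 'FFFF'
  9C -> 'CCCCCCCCC'

Decoded = GGGGGGGGGDDDDDDDDCFFFFCCCCCCCCC


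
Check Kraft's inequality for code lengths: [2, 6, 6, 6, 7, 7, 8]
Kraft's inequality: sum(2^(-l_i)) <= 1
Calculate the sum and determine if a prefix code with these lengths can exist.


Sum = 2^(-2) + 2^(-6) + 2^(-6) + 2^(-6) + 2^(-7) + 2^(-7) + 2^(-8)
    = 0.25 + 0.015625 + 0.015625 + 0.015625 + 0.0078125 + 0.0078125 + 0.00390625
    = 81/256 = 0.31640625
Since 0.31640625 <= 1, Kraft's inequality IS satisfied.
A prefix code with these lengths CAN exist.

Kraft sum = 0.31640625. Satisfied.


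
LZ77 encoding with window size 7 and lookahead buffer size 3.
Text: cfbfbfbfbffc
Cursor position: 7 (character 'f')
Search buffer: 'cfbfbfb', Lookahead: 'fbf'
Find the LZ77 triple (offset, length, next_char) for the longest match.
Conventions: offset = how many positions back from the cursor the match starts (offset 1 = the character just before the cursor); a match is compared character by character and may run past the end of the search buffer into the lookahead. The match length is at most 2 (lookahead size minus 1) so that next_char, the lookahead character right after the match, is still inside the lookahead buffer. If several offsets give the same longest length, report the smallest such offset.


Try each offset into the search buffer:
  offset=1 (pos 6, char 'b'): match length 0
  offset=2 (pos 5, char 'f'): match length 2
  offset=3 (pos 4, char 'b'): match length 0
  offset=4 (pos 3, char 'f'): match length 2
  offset=5 (pos 2, char 'b'): match length 0
  offset=6 (pos 1, char 'f'): match length 2
  offset=7 (pos 0, char 'c'): match length 0
Longest match has length 2, found at offsets 2, 4, 6; take the smallest, offset 2.
next_char = character at position 7 + 2 = 9 -> 'f'

Best match: offset=2, length=2 (matching 'fb' starting at position 5)
LZ77 triple: (2, 2, 'f')


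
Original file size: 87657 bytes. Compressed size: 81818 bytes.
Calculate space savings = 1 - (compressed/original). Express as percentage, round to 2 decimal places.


ratio = compressed/original = 81818/87657 = 0.933388
savings = 1 - ratio = 1 - 0.933388 = 0.066612
as a percentage: 0.066612 * 100 = 6.66%

Space savings = 1 - 81818/87657 = 6.66%


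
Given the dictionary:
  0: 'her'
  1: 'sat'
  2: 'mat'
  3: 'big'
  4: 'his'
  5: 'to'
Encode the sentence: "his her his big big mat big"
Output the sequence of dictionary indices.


Look up each word in the dictionary:
  'his' -> 4
  'her' -> 0
  'his' -> 4
  'big' -> 3
  'big' -> 3
  'mat' -> 2
  'big' -> 3

Encoded: [4, 0, 4, 3, 3, 2, 3]


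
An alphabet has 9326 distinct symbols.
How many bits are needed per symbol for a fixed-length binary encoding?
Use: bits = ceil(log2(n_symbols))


log2(9326) = 13.187
Bracket: 2^13 = 8192 < 9326 <= 2^14 = 16384
So ceil(log2(9326)) = 14

bits = ceil(log2(9326)) = ceil(13.187) = 14 bits


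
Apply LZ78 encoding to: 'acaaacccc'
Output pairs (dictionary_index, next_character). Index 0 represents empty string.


LZ78 encoding steps:
Dictionary: {0: ''}
Step 1: w='' (idx 0), next='a' -> output (0, 'a'), add 'a' as idx 1
Step 2: w='' (idx 0), next='c' -> output (0, 'c'), add 'c' as idx 2
Step 3: w='a' (idx 1), next='a' -> output (1, 'a'), add 'aa' as idx 3
Step 4: w='a' (idx 1), next='c' -> output (1, 'c'), add 'ac' as idx 4
Step 5: w='c' (idx 2), next='c' -> output (2, 'c'), add 'cc' as idx 5
Step 6: w='c' (idx 2), end of input -> output (2, '')


Encoded: [(0, 'a'), (0, 'c'), (1, 'a'), (1, 'c'), (2, 'c'), (2, '')]


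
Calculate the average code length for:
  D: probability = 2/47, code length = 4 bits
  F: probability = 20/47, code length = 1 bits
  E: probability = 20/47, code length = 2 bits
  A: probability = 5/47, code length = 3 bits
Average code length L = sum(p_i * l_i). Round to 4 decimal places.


Weighted contributions p_i * l_i:
  D: (2/47) * 4 = 8/47
  F: (20/47) * 1 = 20/47
  E: (20/47) * 2 = 40/47
  A: (5/47) * 3 = 15/47
Sum = (8 + 20 + 40 + 15)/47 = 83/47

L = 83/47 = 1.7660 bits/symbol


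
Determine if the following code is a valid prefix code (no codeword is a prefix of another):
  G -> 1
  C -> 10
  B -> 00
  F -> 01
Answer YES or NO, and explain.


Checking each pair (does one codeword prefix another?):
  G='1' vs C='10': prefix -- VIOLATION

NO -- this is NOT a valid prefix code. G (1) is a prefix of C (10).


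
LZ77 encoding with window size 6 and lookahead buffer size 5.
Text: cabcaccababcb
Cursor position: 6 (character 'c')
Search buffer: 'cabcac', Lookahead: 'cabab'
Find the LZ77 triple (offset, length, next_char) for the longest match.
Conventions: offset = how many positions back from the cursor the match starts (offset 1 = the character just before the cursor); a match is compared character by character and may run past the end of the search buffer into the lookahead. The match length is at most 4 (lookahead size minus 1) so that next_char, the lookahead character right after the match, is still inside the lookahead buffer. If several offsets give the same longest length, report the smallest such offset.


Try each offset into the search buffer:
  offset=1 (pos 5, char 'c'): match length 1
  offset=2 (pos 4, char 'a'): match length 0
  offset=3 (pos 3, char 'c'): match length 2
  offset=4 (pos 2, char 'b'): match length 0
  offset=5 (pos 1, char 'a'): match length 0
  offset=6 (pos 0, char 'c'): match length 3
Longest match has length 3 at offset 6.
next_char = character at position 6 + 3 = 9 -> 'a'

Best match: offset=6, length=3 (matching 'cab' starting at position 0)
LZ77 triple: (6, 3, 'a')


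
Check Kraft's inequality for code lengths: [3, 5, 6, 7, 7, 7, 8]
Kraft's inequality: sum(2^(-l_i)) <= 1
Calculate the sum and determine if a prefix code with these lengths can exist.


Sum = 2^(-3) + 2^(-5) + 2^(-6) + 2^(-7) + 2^(-7) + 2^(-7) + 2^(-8)
    = 0.125 + 0.03125 + 0.015625 + 0.0078125 + 0.0078125 + 0.0078125 + 0.00390625
    = 51/256 = 0.19921875
Since 0.19921875 <= 1, Kraft's inequality IS satisfied.
A prefix code with these lengths CAN exist.

Kraft sum = 0.19921875. Satisfied.


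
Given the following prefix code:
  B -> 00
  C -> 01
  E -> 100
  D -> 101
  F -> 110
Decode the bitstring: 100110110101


Decoding step by step:
Bits 100 -> E
Bits 110 -> F
Bits 110 -> F
Bits 101 -> D


Decoded message: EFFD


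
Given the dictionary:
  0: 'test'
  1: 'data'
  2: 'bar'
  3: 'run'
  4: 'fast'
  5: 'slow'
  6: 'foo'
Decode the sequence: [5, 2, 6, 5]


Look up each index in the dictionary:
  5 -> 'slow'
  2 -> 'bar'
  6 -> 'foo'
  5 -> 'slow'

Decoded: "slow bar foo slow"


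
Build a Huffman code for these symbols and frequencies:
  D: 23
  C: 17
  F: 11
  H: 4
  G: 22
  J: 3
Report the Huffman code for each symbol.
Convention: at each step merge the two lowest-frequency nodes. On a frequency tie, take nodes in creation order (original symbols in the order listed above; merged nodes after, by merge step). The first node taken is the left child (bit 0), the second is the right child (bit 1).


Huffman tree construction:
Step 1: Merge J(3) + H(4) = 7
Step 2: Merge (J+H)(7) + F(11) = 18
Step 3: Merge C(17) + ((J+H)+F)(18) = 35
Step 4: Merge G(22) + D(23) = 45
Step 5: Merge (C+((J+H)+F))(35) + (G+D)(45) = 80
Read each symbol's code off the tree from the root (left child = 0, right child = 1).

Codes:
  D: 11 (length 2)
  C: 00 (length 2)
  F: 011 (length 3)
  H: 0101 (length 4)
  G: 10 (length 2)
  J: 0100 (length 4)
Average code length: 185/80 = 2.3125 bits/symbol


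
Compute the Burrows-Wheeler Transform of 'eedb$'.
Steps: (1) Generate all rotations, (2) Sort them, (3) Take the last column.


Rotations (sorted):
  0: $eedb -> last char: b
  1: b$eed -> last char: d
  2: db$ee -> last char: e
  3: edb$e -> last char: e
  4: eedb$ -> last char: $


BWT = bdee$


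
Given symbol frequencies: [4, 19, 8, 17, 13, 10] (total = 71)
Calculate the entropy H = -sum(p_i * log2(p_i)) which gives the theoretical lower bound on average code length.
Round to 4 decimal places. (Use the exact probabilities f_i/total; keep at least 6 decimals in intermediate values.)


Per-symbol terms -p_i * log2(p_i) with p_i = f_i/71:
  p = 4/71 = 0.056338: log2(p) = -4.149747, -p*log2(p) = 0.233789
  p = 19/71 = 0.267606: log2(p) = -1.901820, -p*log2(p) = 0.508938
  p = 8/71 = 0.112676: log2(p) = -3.149747, -p*log2(p) = 0.354901
  p = 17/71 = 0.239437: log2(p) = -2.062284, -p*log2(p) = 0.493786
  p = 13/71 = 0.183099: log2(p) = -2.449307, -p*log2(p) = 0.448465
  p = 10/71 = 0.140845: log2(p) = -2.827819, -p*log2(p) = 0.398284
H = 0.233789 + 0.508938 + 0.354901 + 0.493786 + 0.448465 + 0.398284 = 2.438163

H = 2.4382 bits/symbol


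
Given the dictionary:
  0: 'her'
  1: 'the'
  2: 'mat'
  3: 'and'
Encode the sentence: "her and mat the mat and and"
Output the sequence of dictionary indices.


Look up each word in the dictionary:
  'her' -> 0
  'and' -> 3
  'mat' -> 2
  'the' -> 1
  'mat' -> 2
  'and' -> 3
  'and' -> 3

Encoded: [0, 3, 2, 1, 2, 3, 3]


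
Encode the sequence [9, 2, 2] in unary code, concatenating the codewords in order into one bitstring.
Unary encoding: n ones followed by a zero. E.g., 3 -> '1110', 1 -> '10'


Encode each number as n ones followed by a terminating 0:
  9 -> 1111111110 (10 bits)
  2 -> 110 (3 bits)
  2 -> 110 (3 bits)
Total length = 10 + 3 + 3 = 16 bits.

Unary([9, 2, 2]) = 1111111110110110 (16 bits)


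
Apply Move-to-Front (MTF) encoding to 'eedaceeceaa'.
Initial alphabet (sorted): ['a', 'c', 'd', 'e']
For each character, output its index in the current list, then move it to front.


MTF encoding:
'e': index 3 in ['a', 'c', 'd', 'e'] -> ['e', 'a', 'c', 'd']
'e': index 0 in ['e', 'a', 'c', 'd'] -> ['e', 'a', 'c', 'd']
'd': index 3 in ['e', 'a', 'c', 'd'] -> ['d', 'e', 'a', 'c']
'a': index 2 in ['d', 'e', 'a', 'c'] -> ['a', 'd', 'e', 'c']
'c': index 3 in ['a', 'd', 'e', 'c'] -> ['c', 'a', 'd', 'e']
'e': index 3 in ['c', 'a', 'd', 'e'] -> ['e', 'c', 'a', 'd']
'e': index 0 in ['e', 'c', 'a', 'd'] -> ['e', 'c', 'a', 'd']
'c': index 1 in ['e', 'c', 'a', 'd'] -> ['c', 'e', 'a', 'd']
'e': index 1 in ['c', 'e', 'a', 'd'] -> ['e', 'c', 'a', 'd']
'a': index 2 in ['e', 'c', 'a', 'd'] -> ['a', 'e', 'c', 'd']
'a': index 0 in ['a', 'e', 'c', 'd'] -> ['a', 'e', 'c', 'd']


Output: [3, 0, 3, 2, 3, 3, 0, 1, 1, 2, 0]


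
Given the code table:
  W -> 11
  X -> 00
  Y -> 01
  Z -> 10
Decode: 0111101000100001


Decoding:
01 -> Y
11 -> W
10 -> Z
10 -> Z
00 -> X
10 -> Z
00 -> X
01 -> Y


Result: YWZZXZXY


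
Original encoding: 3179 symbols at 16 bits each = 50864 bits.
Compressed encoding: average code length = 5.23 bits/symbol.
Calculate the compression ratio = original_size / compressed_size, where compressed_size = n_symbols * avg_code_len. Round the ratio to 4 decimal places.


original_size = n_symbols * orig_bits = 3179 * 16 = 50864 bits
compressed_size = n_symbols * avg_code_len = 3179 * 5.23 = 16626.17 bits
ratio = original_size / compressed_size = 50864 / 16626.17 = 3.0593

Compression ratio = 3.0593


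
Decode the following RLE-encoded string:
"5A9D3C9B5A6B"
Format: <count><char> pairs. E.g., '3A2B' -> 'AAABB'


Expanding each <count><char> pair:
  5A -> 'AAAAA'
  9D -> 'DDDDDDDDD'
  3C -> 'CCC'
  9B -> 'BBBBBBBBB'
  5A -> 'AAAAA'
  6B -> 'BBBBBB'

Decoded = AAAAADDDDDDDDDCCCBBBBBBBBBAAAAABBBBBB


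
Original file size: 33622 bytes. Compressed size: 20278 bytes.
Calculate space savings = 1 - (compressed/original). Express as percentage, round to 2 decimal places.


ratio = compressed/original = 20278/33622 = 0.603117
savings = 1 - ratio = 1 - 0.603117 = 0.396883
as a percentage: 0.396883 * 100 = 39.69%

Space savings = 1 - 20278/33622 = 39.69%


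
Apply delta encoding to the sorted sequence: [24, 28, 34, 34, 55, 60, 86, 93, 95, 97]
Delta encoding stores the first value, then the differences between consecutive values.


First value: 24
Deltas:
  28 - 24 = 4
  34 - 28 = 6
  34 - 34 = 0
  55 - 34 = 21
  60 - 55 = 5
  86 - 60 = 26
  93 - 86 = 7
  95 - 93 = 2
  97 - 95 = 2


Delta encoded: [24, 4, 6, 0, 21, 5, 26, 7, 2, 2]


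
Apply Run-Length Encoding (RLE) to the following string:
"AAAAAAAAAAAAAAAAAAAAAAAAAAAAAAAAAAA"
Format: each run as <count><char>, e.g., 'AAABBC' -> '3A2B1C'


Scanning runs left to right:
  i=0: run of 'A' x 35 -> '35A'

RLE = 35A


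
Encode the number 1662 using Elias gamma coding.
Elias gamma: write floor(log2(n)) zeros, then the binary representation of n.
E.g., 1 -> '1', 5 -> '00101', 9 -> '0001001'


num_bits = floor(log2(1662)) + 1 = 11
leading_zeros = num_bits - 1 = 10
binary(1662) = 11001111110

Elias gamma(1662) = '0000000000' + '11001111110' = 000000000011001111110 (21 bits)


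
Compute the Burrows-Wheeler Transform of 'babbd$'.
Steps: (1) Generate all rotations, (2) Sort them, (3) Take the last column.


Rotations (sorted):
  0: $babbd -> last char: d
  1: abbd$b -> last char: b
  2: babbd$ -> last char: $
  3: bbd$ba -> last char: a
  4: bd$bab -> last char: b
  5: d$babb -> last char: b


BWT = db$abb


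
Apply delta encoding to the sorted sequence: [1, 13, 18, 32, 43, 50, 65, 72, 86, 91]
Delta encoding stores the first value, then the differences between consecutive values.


First value: 1
Deltas:
  13 - 1 = 12
  18 - 13 = 5
  32 - 18 = 14
  43 - 32 = 11
  50 - 43 = 7
  65 - 50 = 15
  72 - 65 = 7
  86 - 72 = 14
  91 - 86 = 5


Delta encoded: [1, 12, 5, 14, 11, 7, 15, 7, 14, 5]


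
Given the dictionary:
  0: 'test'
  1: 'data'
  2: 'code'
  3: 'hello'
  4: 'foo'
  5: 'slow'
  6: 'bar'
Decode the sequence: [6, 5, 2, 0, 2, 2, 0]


Look up each index in the dictionary:
  6 -> 'bar'
  5 -> 'slow'
  2 -> 'code'
  0 -> 'test'
  2 -> 'code'
  2 -> 'code'
  0 -> 'test'

Decoded: "bar slow code test code code test"


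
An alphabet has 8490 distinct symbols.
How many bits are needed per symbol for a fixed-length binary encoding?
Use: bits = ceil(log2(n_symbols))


log2(8490) = 13.0515
Bracket: 2^13 = 8192 < 8490 <= 2^14 = 16384
So ceil(log2(8490)) = 14

bits = ceil(log2(8490)) = ceil(13.0515) = 14 bits


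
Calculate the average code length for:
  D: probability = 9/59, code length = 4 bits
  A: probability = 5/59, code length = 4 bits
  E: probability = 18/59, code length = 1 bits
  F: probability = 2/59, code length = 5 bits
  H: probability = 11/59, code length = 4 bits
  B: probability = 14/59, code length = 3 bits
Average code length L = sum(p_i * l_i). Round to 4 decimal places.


Weighted contributions p_i * l_i:
  D: (9/59) * 4 = 36/59
  A: (5/59) * 4 = 20/59
  E: (18/59) * 1 = 18/59
  F: (2/59) * 5 = 10/59
  H: (11/59) * 4 = 44/59
  B: (14/59) * 3 = 42/59
Sum = (36 + 20 + 18 + 10 + 44 + 42)/59 = 170/59

L = 170/59 = 2.8814 bits/symbol


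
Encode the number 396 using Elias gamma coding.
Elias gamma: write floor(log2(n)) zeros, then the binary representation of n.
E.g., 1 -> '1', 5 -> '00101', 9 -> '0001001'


num_bits = floor(log2(396)) + 1 = 9
leading_zeros = num_bits - 1 = 8
binary(396) = 110001100

Elias gamma(396) = '00000000' + '110001100' = 00000000110001100 (17 bits)


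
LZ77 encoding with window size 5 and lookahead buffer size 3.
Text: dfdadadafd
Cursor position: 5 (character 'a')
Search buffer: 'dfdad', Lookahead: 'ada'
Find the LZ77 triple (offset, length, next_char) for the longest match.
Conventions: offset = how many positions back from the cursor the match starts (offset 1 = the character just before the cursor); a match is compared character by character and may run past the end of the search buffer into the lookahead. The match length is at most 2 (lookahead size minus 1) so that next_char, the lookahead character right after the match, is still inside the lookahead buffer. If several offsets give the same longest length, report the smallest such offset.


Try each offset into the search buffer:
  offset=1 (pos 4, char 'd'): match length 0
  offset=2 (pos 3, char 'a'): match length 2
  offset=3 (pos 2, char 'd'): match length 0
  offset=4 (pos 1, char 'f'): match length 0
  offset=5 (pos 0, char 'd'): match length 0
Longest match has length 2 at offset 2.
next_char = character at position 5 + 2 = 7 -> 'a'

Best match: offset=2, length=2 (matching 'ad' starting at position 3)
LZ77 triple: (2, 2, 'a')


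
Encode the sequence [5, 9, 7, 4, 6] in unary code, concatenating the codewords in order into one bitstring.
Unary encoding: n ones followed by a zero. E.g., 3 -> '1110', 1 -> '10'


Encode each number as n ones followed by a terminating 0:
  5 -> 111110 (6 bits)
  9 -> 1111111110 (10 bits)
  7 -> 11111110 (8 bits)
  4 -> 11110 (5 bits)
  6 -> 1111110 (7 bits)
Total length = 6 + 10 + 8 + 5 + 7 = 36 bits.

Unary([5, 9, 7, 4, 6]) = 111110111111111011111110111101111110 (36 bits)


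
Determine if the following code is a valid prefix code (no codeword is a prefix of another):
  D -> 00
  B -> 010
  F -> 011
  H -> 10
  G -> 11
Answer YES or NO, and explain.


Checking each pair (does one codeword prefix another?):
  D='00' vs B='010': no prefix
  D='00' vs F='011': no prefix
  D='00' vs H='10': no prefix
  D='00' vs G='11': no prefix
  B='010' vs D='00': no prefix
  B='010' vs F='011': no prefix
  B='010' vs H='10': no prefix
  B='010' vs G='11': no prefix
  F='011' vs D='00': no prefix
  F='011' vs B='010': no prefix
  F='011' vs H='10': no prefix
  F='011' vs G='11': no prefix
  H='10' vs D='00': no prefix
  H='10' vs B='010': no prefix
  H='10' vs F='011': no prefix
  H='10' vs G='11': no prefix
  G='11' vs D='00': no prefix
  G='11' vs B='010': no prefix
  G='11' vs F='011': no prefix
  G='11' vs H='10': no prefix
No violation found over all pairs.

YES -- this is a valid prefix code. No codeword is a prefix of any other codeword.


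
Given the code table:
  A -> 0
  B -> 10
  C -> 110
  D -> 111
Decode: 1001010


Decoding:
10 -> B
0 -> A
10 -> B
10 -> B


Result: BABB


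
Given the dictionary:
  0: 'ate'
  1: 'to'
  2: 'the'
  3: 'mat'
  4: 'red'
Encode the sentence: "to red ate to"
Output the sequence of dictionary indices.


Look up each word in the dictionary:
  'to' -> 1
  'red' -> 4
  'ate' -> 0
  'to' -> 1

Encoded: [1, 4, 0, 1]


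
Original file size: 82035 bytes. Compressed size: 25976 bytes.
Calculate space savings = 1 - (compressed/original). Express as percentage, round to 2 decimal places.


ratio = compressed/original = 25976/82035 = 0.316645
savings = 1 - ratio = 1 - 0.316645 = 0.683355
as a percentage: 0.683355 * 100 = 68.34%

Space savings = 1 - 25976/82035 = 68.34%


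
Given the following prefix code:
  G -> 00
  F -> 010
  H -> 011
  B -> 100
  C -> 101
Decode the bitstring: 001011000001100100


Decoding step by step:
Bits 00 -> G
Bits 101 -> C
Bits 100 -> B
Bits 00 -> G
Bits 011 -> H
Bits 00 -> G
Bits 100 -> B


Decoded message: GCBGHGB


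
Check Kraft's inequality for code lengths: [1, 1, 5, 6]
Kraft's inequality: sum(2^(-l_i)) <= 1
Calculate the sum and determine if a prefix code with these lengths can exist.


Sum = 2^(-1) + 2^(-1) + 2^(-5) + 2^(-6)
    = 0.5 + 0.5 + 0.03125 + 0.015625
    = 67/64 = 1.046875
Since 1.046875 > 1, Kraft's inequality is NOT satisfied.
A prefix code with these lengths CANNOT exist.

Kraft sum = 1.046875. Not satisfied.


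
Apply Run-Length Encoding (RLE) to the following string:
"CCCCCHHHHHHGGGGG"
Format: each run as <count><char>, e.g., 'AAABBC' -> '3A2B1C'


Scanning runs left to right:
  i=0: run of 'C' x 5 -> '5C'
  i=5: run of 'H' x 6 -> '6H'
  i=11: run of 'G' x 5 -> '5G'

RLE = 5C6H5G


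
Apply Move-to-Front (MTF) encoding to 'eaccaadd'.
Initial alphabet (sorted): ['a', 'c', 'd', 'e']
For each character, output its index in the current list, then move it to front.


MTF encoding:
'e': index 3 in ['a', 'c', 'd', 'e'] -> ['e', 'a', 'c', 'd']
'a': index 1 in ['e', 'a', 'c', 'd'] -> ['a', 'e', 'c', 'd']
'c': index 2 in ['a', 'e', 'c', 'd'] -> ['c', 'a', 'e', 'd']
'c': index 0 in ['c', 'a', 'e', 'd'] -> ['c', 'a', 'e', 'd']
'a': index 1 in ['c', 'a', 'e', 'd'] -> ['a', 'c', 'e', 'd']
'a': index 0 in ['a', 'c', 'e', 'd'] -> ['a', 'c', 'e', 'd']
'd': index 3 in ['a', 'c', 'e', 'd'] -> ['d', 'a', 'c', 'e']
'd': index 0 in ['d', 'a', 'c', 'e'] -> ['d', 'a', 'c', 'e']


Output: [3, 1, 2, 0, 1, 0, 3, 0]


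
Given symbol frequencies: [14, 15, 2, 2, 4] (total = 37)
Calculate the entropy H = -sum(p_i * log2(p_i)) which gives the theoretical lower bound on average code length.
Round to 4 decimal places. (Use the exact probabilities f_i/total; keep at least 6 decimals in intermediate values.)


Per-symbol terms -p_i * log2(p_i) with p_i = f_i/37:
  p = 14/37 = 0.378378: log2(p) = -1.402098, -p*log2(p) = 0.530524
  p = 15/37 = 0.405405: log2(p) = -1.302563, -p*log2(p) = 0.528066
  p = 2/37 = 0.054054: log2(p) = -4.209453, -p*log2(p) = 0.227538
  p = 2/37 = 0.054054: log2(p) = -4.209453, -p*log2(p) = 0.227538
  p = 4/37 = 0.108108: log2(p) = -3.209453, -p*log2(p) = 0.346968
H = 0.530524 + 0.528066 + 0.227538 + 0.227538 + 0.346968 = 1.860634

H = 1.8606 bits/symbol


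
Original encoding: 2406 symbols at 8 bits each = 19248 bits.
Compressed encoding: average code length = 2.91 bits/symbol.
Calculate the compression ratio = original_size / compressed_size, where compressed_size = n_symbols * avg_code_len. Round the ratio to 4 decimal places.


original_size = n_symbols * orig_bits = 2406 * 8 = 19248 bits
compressed_size = n_symbols * avg_code_len = 2406 * 2.91 = 7001.46 bits
ratio = original_size / compressed_size = 19248 / 7001.46 = 2.7491

Compression ratio = 2.7491


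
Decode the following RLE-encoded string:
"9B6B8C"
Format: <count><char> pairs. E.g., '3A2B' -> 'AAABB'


Expanding each <count><char> pair:
  9B -> 'BBBBBBBBB'
  6B -> 'BBBBBB'
  8C -> 'CCCCCCCC'

Decoded = BBBBBBBBBBBBBBBCCCCCCCC


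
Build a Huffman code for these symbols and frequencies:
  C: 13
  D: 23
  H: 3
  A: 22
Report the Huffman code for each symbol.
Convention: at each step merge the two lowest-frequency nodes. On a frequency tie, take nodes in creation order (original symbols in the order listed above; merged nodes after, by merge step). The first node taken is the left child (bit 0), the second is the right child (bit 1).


Huffman tree construction:
Step 1: Merge H(3) + C(13) = 16
Step 2: Merge (H+C)(16) + A(22) = 38
Step 3: Merge D(23) + ((H+C)+A)(38) = 61
Read each symbol's code off the tree from the root (left child = 0, right child = 1).

Codes:
  C: 101 (length 3)
  D: 0 (length 1)
  H: 100 (length 3)
  A: 11 (length 2)
Average code length: 115/61 = 1.8852 bits/symbol


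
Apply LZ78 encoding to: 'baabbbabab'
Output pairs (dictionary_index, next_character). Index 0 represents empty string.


LZ78 encoding steps:
Dictionary: {0: ''}
Step 1: w='' (idx 0), next='b' -> output (0, 'b'), add 'b' as idx 1
Step 2: w='' (idx 0), next='a' -> output (0, 'a'), add 'a' as idx 2
Step 3: w='a' (idx 2), next='b' -> output (2, 'b'), add 'ab' as idx 3
Step 4: w='b' (idx 1), next='b' -> output (1, 'b'), add 'bb' as idx 4
Step 5: w='ab' (idx 3), next='a' -> output (3, 'a'), add 'aba' as idx 5
Step 6: w='b' (idx 1), end of input -> output (1, '')


Encoded: [(0, 'b'), (0, 'a'), (2, 'b'), (1, 'b'), (3, 'a'), (1, '')]


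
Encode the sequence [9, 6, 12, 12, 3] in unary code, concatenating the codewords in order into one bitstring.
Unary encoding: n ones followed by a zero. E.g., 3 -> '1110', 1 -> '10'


Encode each number as n ones followed by a terminating 0:
  9 -> 1111111110 (10 bits)
  6 -> 1111110 (7 bits)
  12 -> 1111111111110 (13 bits)
  12 -> 1111111111110 (13 bits)
  3 -> 1110 (4 bits)
Total length = 10 + 7 + 13 + 13 + 4 = 47 bits.

Unary([9, 6, 12, 12, 3]) = 11111111101111110111111111111011111111111101110 (47 bits)


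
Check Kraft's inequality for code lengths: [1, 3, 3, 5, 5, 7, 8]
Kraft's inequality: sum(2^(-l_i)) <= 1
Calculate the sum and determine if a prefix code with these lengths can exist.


Sum = 2^(-1) + 2^(-3) + 2^(-3) + 2^(-5) + 2^(-5) + 2^(-7) + 2^(-8)
    = 0.5 + 0.125 + 0.125 + 0.03125 + 0.03125 + 0.0078125 + 0.00390625
    = 211/256 = 0.82421875
Since 0.82421875 <= 1, Kraft's inequality IS satisfied.
A prefix code with these lengths CAN exist.

Kraft sum = 0.82421875. Satisfied.


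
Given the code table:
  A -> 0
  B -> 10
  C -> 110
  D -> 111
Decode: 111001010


Decoding:
111 -> D
0 -> A
0 -> A
10 -> B
10 -> B


Result: DAABB


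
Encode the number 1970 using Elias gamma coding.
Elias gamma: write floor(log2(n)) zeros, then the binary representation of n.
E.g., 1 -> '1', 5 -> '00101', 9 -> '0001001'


num_bits = floor(log2(1970)) + 1 = 11
leading_zeros = num_bits - 1 = 10
binary(1970) = 11110110010

Elias gamma(1970) = '0000000000' + '11110110010' = 000000000011110110010 (21 bits)


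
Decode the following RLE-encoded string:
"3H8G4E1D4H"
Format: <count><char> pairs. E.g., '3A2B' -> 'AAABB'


Expanding each <count><char> pair:
  3H -> 'HHH'
  8G -> 'GGGGGGGG'
  4E -> 'EEEE'
  1D -> 'D'
  4H -> 'HHHH'

Decoded = HHHGGGGGGGGEEEEDHHHH


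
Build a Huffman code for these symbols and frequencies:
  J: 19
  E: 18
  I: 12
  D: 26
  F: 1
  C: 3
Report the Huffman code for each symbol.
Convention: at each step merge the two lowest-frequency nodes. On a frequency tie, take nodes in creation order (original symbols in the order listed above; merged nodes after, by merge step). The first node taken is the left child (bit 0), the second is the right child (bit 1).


Huffman tree construction:
Step 1: Merge F(1) + C(3) = 4
Step 2: Merge (F+C)(4) + I(12) = 16
Step 3: Merge ((F+C)+I)(16) + E(18) = 34
Step 4: Merge J(19) + D(26) = 45
Step 5: Merge (((F+C)+I)+E)(34) + (J+D)(45) = 79
Read each symbol's code off the tree from the root (left child = 0, right child = 1).

Codes:
  J: 10 (length 2)
  E: 01 (length 2)
  I: 001 (length 3)
  D: 11 (length 2)
  F: 0000 (length 4)
  C: 0001 (length 4)
Average code length: 178/79 = 2.2532 bits/symbol


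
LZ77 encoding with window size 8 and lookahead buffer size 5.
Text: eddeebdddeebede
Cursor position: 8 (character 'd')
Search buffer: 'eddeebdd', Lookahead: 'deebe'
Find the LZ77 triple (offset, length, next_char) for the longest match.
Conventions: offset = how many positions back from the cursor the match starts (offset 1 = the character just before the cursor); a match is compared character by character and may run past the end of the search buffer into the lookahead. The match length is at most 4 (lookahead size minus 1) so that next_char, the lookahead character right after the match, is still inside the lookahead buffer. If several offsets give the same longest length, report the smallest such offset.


Try each offset into the search buffer:
  offset=1 (pos 7, char 'd'): match length 1
  offset=2 (pos 6, char 'd'): match length 1
  offset=3 (pos 5, char 'b'): match length 0
  offset=4 (pos 4, char 'e'): match length 0
  offset=5 (pos 3, char 'e'): match length 0
  offset=6 (pos 2, char 'd'): match length 4
  offset=7 (pos 1, char 'd'): match length 1
  offset=8 (pos 0, char 'e'): match length 0
Longest match has length 4 at offset 6.
next_char = character at position 8 + 4 = 12 -> 'e'

Best match: offset=6, length=4 (matching 'deeb' starting at position 2)
LZ77 triple: (6, 4, 'e')


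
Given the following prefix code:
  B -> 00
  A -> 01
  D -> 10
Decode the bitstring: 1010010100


Decoding step by step:
Bits 10 -> D
Bits 10 -> D
Bits 01 -> A
Bits 01 -> A
Bits 00 -> B


Decoded message: DDAAB


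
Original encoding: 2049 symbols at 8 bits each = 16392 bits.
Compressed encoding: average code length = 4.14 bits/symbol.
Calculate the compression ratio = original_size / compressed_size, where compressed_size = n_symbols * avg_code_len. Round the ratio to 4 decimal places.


original_size = n_symbols * orig_bits = 2049 * 8 = 16392 bits
compressed_size = n_symbols * avg_code_len = 2049 * 4.14 = 8482.86 bits
ratio = original_size / compressed_size = 16392 / 8482.86 = 1.9324

Compression ratio = 1.9324


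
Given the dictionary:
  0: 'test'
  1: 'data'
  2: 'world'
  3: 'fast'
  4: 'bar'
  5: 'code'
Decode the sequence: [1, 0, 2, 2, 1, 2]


Look up each index in the dictionary:
  1 -> 'data'
  0 -> 'test'
  2 -> 'world'
  2 -> 'world'
  1 -> 'data'
  2 -> 'world'

Decoded: "data test world world data world"


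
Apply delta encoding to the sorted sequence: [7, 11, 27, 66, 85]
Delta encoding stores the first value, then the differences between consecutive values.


First value: 7
Deltas:
  11 - 7 = 4
  27 - 11 = 16
  66 - 27 = 39
  85 - 66 = 19


Delta encoded: [7, 4, 16, 39, 19]


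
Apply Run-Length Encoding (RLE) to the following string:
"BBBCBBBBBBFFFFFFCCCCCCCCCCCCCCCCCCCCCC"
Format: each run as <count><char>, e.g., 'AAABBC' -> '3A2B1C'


Scanning runs left to right:
  i=0: run of 'B' x 3 -> '3B'
  i=3: run of 'C' x 1 -> '1C'
  i=4: run of 'B' x 6 -> '6B'
  i=10: run of 'F' x 6 -> '6F'
  i=16: run of 'C' x 22 -> '22C'

RLE = 3B1C6B6F22C


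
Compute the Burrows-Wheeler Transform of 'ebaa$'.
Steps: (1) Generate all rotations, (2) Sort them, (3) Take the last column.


Rotations (sorted):
  0: $ebaa -> last char: a
  1: a$eba -> last char: a
  2: aa$eb -> last char: b
  3: baa$e -> last char: e
  4: ebaa$ -> last char: $


BWT = aabe$


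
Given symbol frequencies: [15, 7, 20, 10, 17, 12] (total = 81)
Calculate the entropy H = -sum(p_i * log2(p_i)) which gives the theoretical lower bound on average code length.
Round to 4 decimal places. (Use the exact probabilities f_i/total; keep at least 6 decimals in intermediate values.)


Per-symbol terms -p_i * log2(p_i) with p_i = f_i/81:
  p = 15/81 = 0.185185: log2(p) = -2.432959, -p*log2(p) = 0.450548
  p = 7/81 = 0.086420: log2(p) = -3.532495, -p*log2(p) = 0.305277
  p = 20/81 = 0.246914: log2(p) = -2.017922, -p*log2(p) = 0.498252
  p = 10/81 = 0.123457: log2(p) = -3.017922, -p*log2(p) = 0.372583
  p = 17/81 = 0.209877: log2(p) = -2.252387, -p*log2(p) = 0.472723
  p = 12/81 = 0.148148: log2(p) = -2.754888, -p*log2(p) = 0.408131
H = 0.450548 + 0.305277 + 0.498252 + 0.372583 + 0.472723 + 0.408131 = 2.507514

H = 2.5075 bits/symbol


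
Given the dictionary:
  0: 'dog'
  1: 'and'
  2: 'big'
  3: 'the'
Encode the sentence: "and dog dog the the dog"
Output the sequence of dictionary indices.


Look up each word in the dictionary:
  'and' -> 1
  'dog' -> 0
  'dog' -> 0
  'the' -> 3
  'the' -> 3
  'dog' -> 0

Encoded: [1, 0, 0, 3, 3, 0]


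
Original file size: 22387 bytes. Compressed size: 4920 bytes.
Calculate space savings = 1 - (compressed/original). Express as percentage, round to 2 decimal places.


ratio = compressed/original = 4920/22387 = 0.21977
savings = 1 - ratio = 1 - 0.21977 = 0.78023
as a percentage: 0.78023 * 100 = 78.02%

Space savings = 1 - 4920/22387 = 78.02%


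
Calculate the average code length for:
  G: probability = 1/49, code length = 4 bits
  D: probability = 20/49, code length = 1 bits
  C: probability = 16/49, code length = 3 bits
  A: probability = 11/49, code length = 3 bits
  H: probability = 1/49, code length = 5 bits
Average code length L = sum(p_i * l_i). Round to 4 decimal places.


Weighted contributions p_i * l_i:
  G: (1/49) * 4 = 4/49
  D: (20/49) * 1 = 20/49
  C: (16/49) * 3 = 48/49
  A: (11/49) * 3 = 33/49
  H: (1/49) * 5 = 5/49
Sum = (4 + 20 + 48 + 33 + 5)/49 = 110/49

L = 110/49 = 2.2449 bits/symbol


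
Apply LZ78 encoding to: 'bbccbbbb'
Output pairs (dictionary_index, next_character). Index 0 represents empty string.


LZ78 encoding steps:
Dictionary: {0: ''}
Step 1: w='' (idx 0), next='b' -> output (0, 'b'), add 'b' as idx 1
Step 2: w='b' (idx 1), next='c' -> output (1, 'c'), add 'bc' as idx 2
Step 3: w='' (idx 0), next='c' -> output (0, 'c'), add 'c' as idx 3
Step 4: w='b' (idx 1), next='b' -> output (1, 'b'), add 'bb' as idx 4
Step 5: w='bb' (idx 4), end of input -> output (4, '')


Encoded: [(0, 'b'), (1, 'c'), (0, 'c'), (1, 'b'), (4, '')]


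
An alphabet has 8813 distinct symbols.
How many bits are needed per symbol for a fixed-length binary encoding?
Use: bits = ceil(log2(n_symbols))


log2(8813) = 13.1054
Bracket: 2^13 = 8192 < 8813 <= 2^14 = 16384
So ceil(log2(8813)) = 14

bits = ceil(log2(8813)) = ceil(13.1054) = 14 bits


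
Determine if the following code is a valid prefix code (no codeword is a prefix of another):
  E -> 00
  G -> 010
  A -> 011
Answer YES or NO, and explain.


Checking each pair (does one codeword prefix another?):
  E='00' vs G='010': no prefix
  E='00' vs A='011': no prefix
  G='010' vs E='00': no prefix
  G='010' vs A='011': no prefix
  A='011' vs E='00': no prefix
  A='011' vs G='010': no prefix
No violation found over all pairs.

YES -- this is a valid prefix code. No codeword is a prefix of any other codeword.


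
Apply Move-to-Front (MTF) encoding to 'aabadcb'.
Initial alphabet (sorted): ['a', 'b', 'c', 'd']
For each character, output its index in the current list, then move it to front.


MTF encoding:
'a': index 0 in ['a', 'b', 'c', 'd'] -> ['a', 'b', 'c', 'd']
'a': index 0 in ['a', 'b', 'c', 'd'] -> ['a', 'b', 'c', 'd']
'b': index 1 in ['a', 'b', 'c', 'd'] -> ['b', 'a', 'c', 'd']
'a': index 1 in ['b', 'a', 'c', 'd'] -> ['a', 'b', 'c', 'd']
'd': index 3 in ['a', 'b', 'c', 'd'] -> ['d', 'a', 'b', 'c']
'c': index 3 in ['d', 'a', 'b', 'c'] -> ['c', 'd', 'a', 'b']
'b': index 3 in ['c', 'd', 'a', 'b'] -> ['b', 'c', 'd', 'a']


Output: [0, 0, 1, 1, 3, 3, 3]
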